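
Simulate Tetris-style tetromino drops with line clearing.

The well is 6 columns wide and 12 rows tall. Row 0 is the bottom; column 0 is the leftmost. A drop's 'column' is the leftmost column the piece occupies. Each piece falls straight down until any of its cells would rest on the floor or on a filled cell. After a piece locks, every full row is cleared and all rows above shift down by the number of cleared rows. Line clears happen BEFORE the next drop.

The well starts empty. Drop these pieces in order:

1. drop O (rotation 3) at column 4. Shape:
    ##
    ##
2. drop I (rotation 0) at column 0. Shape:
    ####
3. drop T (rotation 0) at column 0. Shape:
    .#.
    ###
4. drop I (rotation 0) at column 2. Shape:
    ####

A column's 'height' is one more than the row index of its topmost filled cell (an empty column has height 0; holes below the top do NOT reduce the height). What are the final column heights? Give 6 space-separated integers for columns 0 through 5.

Answer: 1 2 2 2 2 2

Derivation:
Drop 1: O rot3 at col 4 lands with bottom-row=0; cleared 0 line(s) (total 0); column heights now [0 0 0 0 2 2], max=2
Drop 2: I rot0 at col 0 lands with bottom-row=0; cleared 1 line(s) (total 1); column heights now [0 0 0 0 1 1], max=1
Drop 3: T rot0 at col 0 lands with bottom-row=0; cleared 0 line(s) (total 1); column heights now [1 2 1 0 1 1], max=2
Drop 4: I rot0 at col 2 lands with bottom-row=1; cleared 0 line(s) (total 1); column heights now [1 2 2 2 2 2], max=2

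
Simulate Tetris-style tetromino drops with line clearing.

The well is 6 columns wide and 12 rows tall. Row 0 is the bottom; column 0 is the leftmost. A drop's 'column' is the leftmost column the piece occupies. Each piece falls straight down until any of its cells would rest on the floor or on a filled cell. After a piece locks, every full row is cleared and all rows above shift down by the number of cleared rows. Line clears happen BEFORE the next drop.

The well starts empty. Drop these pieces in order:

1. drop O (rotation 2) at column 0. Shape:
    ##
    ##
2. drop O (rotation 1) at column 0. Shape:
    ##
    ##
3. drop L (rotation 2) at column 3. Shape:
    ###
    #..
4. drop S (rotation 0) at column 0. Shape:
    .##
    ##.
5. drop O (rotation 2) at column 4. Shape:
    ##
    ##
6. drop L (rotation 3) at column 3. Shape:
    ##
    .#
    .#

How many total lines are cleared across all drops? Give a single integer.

Answer: 0

Derivation:
Drop 1: O rot2 at col 0 lands with bottom-row=0; cleared 0 line(s) (total 0); column heights now [2 2 0 0 0 0], max=2
Drop 2: O rot1 at col 0 lands with bottom-row=2; cleared 0 line(s) (total 0); column heights now [4 4 0 0 0 0], max=4
Drop 3: L rot2 at col 3 lands with bottom-row=0; cleared 0 line(s) (total 0); column heights now [4 4 0 2 2 2], max=4
Drop 4: S rot0 at col 0 lands with bottom-row=4; cleared 0 line(s) (total 0); column heights now [5 6 6 2 2 2], max=6
Drop 5: O rot2 at col 4 lands with bottom-row=2; cleared 0 line(s) (total 0); column heights now [5 6 6 2 4 4], max=6
Drop 6: L rot3 at col 3 lands with bottom-row=4; cleared 0 line(s) (total 0); column heights now [5 6 6 7 7 4], max=7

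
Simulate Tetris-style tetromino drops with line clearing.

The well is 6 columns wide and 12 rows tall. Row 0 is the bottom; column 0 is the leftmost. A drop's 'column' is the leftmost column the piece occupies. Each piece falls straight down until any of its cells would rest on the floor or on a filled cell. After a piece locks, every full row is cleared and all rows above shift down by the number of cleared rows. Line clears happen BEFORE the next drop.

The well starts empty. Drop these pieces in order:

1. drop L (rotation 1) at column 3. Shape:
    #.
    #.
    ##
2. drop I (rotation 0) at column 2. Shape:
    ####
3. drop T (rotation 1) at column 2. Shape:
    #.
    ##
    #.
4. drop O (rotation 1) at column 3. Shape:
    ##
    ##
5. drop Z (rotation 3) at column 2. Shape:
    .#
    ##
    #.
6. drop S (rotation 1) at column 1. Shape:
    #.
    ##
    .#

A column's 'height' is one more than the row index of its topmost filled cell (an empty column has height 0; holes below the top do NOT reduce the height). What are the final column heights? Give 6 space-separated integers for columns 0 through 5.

Answer: 0 12 11 10 8 4

Derivation:
Drop 1: L rot1 at col 3 lands with bottom-row=0; cleared 0 line(s) (total 0); column heights now [0 0 0 3 1 0], max=3
Drop 2: I rot0 at col 2 lands with bottom-row=3; cleared 0 line(s) (total 0); column heights now [0 0 4 4 4 4], max=4
Drop 3: T rot1 at col 2 lands with bottom-row=4; cleared 0 line(s) (total 0); column heights now [0 0 7 6 4 4], max=7
Drop 4: O rot1 at col 3 lands with bottom-row=6; cleared 0 line(s) (total 0); column heights now [0 0 7 8 8 4], max=8
Drop 5: Z rot3 at col 2 lands with bottom-row=7; cleared 0 line(s) (total 0); column heights now [0 0 9 10 8 4], max=10
Drop 6: S rot1 at col 1 lands with bottom-row=9; cleared 0 line(s) (total 0); column heights now [0 12 11 10 8 4], max=12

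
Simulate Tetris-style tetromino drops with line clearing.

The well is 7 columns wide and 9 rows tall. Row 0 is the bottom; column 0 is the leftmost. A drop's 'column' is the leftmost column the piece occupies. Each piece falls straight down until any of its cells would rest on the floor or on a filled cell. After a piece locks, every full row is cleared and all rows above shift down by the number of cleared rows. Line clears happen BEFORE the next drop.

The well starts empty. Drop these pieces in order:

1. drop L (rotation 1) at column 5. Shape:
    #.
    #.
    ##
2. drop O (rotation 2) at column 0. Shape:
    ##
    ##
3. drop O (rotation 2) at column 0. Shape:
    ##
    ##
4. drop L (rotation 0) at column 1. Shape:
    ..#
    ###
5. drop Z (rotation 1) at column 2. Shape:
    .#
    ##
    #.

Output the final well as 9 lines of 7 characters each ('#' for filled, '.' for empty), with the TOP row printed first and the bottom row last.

Answer: .......
...#...
..##...
..##...
.###...
##.....
##...#.
##...#.
##...##

Derivation:
Drop 1: L rot1 at col 5 lands with bottom-row=0; cleared 0 line(s) (total 0); column heights now [0 0 0 0 0 3 1], max=3
Drop 2: O rot2 at col 0 lands with bottom-row=0; cleared 0 line(s) (total 0); column heights now [2 2 0 0 0 3 1], max=3
Drop 3: O rot2 at col 0 lands with bottom-row=2; cleared 0 line(s) (total 0); column heights now [4 4 0 0 0 3 1], max=4
Drop 4: L rot0 at col 1 lands with bottom-row=4; cleared 0 line(s) (total 0); column heights now [4 5 5 6 0 3 1], max=6
Drop 5: Z rot1 at col 2 lands with bottom-row=5; cleared 0 line(s) (total 0); column heights now [4 5 7 8 0 3 1], max=8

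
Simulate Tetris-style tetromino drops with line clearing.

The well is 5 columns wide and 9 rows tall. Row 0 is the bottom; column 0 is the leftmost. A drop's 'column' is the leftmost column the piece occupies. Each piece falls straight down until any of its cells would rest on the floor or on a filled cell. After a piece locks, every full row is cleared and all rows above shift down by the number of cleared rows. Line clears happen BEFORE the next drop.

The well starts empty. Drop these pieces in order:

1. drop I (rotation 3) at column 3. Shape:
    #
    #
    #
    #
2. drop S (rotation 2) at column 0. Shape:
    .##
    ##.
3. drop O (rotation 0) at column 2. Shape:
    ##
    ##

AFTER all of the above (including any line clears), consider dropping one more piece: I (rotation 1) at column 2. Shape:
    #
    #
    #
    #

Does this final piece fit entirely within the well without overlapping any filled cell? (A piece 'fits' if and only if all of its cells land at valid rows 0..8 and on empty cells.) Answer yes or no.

Answer: no

Derivation:
Drop 1: I rot3 at col 3 lands with bottom-row=0; cleared 0 line(s) (total 0); column heights now [0 0 0 4 0], max=4
Drop 2: S rot2 at col 0 lands with bottom-row=0; cleared 0 line(s) (total 0); column heights now [1 2 2 4 0], max=4
Drop 3: O rot0 at col 2 lands with bottom-row=4; cleared 0 line(s) (total 0); column heights now [1 2 6 6 0], max=6
Test piece I rot1 at col 2 (width 1): heights before test = [1 2 6 6 0]; fits = False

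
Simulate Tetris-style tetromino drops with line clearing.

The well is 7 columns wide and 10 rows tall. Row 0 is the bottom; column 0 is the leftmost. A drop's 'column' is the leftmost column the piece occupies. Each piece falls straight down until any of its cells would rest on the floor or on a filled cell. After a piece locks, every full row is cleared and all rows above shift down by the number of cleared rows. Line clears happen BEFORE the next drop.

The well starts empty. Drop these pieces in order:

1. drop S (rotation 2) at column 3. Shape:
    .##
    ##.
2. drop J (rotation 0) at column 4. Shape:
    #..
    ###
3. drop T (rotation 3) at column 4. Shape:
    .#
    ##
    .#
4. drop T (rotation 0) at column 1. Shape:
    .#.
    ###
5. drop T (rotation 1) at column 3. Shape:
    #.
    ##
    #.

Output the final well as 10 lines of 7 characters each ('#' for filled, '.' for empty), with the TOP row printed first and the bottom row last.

Drop 1: S rot2 at col 3 lands with bottom-row=0; cleared 0 line(s) (total 0); column heights now [0 0 0 1 2 2 0], max=2
Drop 2: J rot0 at col 4 lands with bottom-row=2; cleared 0 line(s) (total 0); column heights now [0 0 0 1 4 3 3], max=4
Drop 3: T rot3 at col 4 lands with bottom-row=3; cleared 0 line(s) (total 0); column heights now [0 0 0 1 5 6 3], max=6
Drop 4: T rot0 at col 1 lands with bottom-row=1; cleared 0 line(s) (total 0); column heights now [0 2 3 2 5 6 3], max=6
Drop 5: T rot1 at col 3 lands with bottom-row=4; cleared 0 line(s) (total 0); column heights now [0 2 3 7 6 6 3], max=7

Answer: .......
.......
.......
...#...
...###.
...###.
....##.
..#.###
.#####.
...##..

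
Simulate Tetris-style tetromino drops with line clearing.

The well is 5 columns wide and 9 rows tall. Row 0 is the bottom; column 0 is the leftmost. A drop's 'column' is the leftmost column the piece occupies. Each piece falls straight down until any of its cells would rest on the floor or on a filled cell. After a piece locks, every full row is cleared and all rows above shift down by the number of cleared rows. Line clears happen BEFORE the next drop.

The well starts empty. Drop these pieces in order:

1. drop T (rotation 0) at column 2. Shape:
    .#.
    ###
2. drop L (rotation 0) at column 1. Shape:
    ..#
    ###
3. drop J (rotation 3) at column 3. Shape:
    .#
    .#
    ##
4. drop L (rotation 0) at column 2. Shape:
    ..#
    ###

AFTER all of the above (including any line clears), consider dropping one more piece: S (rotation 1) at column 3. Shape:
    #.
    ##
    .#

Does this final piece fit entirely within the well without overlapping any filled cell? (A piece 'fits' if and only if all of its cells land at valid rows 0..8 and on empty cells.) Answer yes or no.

Answer: no

Derivation:
Drop 1: T rot0 at col 2 lands with bottom-row=0; cleared 0 line(s) (total 0); column heights now [0 0 1 2 1], max=2
Drop 2: L rot0 at col 1 lands with bottom-row=2; cleared 0 line(s) (total 0); column heights now [0 3 3 4 1], max=4
Drop 3: J rot3 at col 3 lands with bottom-row=4; cleared 0 line(s) (total 0); column heights now [0 3 3 5 7], max=7
Drop 4: L rot0 at col 2 lands with bottom-row=7; cleared 0 line(s) (total 0); column heights now [0 3 8 8 9], max=9
Test piece S rot1 at col 3 (width 2): heights before test = [0 3 8 8 9]; fits = False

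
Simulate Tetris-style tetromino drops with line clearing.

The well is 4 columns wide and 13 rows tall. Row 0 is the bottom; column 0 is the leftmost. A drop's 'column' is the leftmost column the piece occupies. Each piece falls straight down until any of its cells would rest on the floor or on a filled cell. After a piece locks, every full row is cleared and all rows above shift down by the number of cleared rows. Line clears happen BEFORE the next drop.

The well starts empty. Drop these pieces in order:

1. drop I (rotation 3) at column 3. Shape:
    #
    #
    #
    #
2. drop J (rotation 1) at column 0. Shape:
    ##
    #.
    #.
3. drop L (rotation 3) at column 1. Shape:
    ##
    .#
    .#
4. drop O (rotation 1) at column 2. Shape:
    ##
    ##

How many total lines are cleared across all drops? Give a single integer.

Answer: 1

Derivation:
Drop 1: I rot3 at col 3 lands with bottom-row=0; cleared 0 line(s) (total 0); column heights now [0 0 0 4], max=4
Drop 2: J rot1 at col 0 lands with bottom-row=0; cleared 0 line(s) (total 0); column heights now [3 3 0 4], max=4
Drop 3: L rot3 at col 1 lands with bottom-row=1; cleared 1 line(s) (total 1); column heights now [2 3 3 3], max=3
Drop 4: O rot1 at col 2 lands with bottom-row=3; cleared 0 line(s) (total 1); column heights now [2 3 5 5], max=5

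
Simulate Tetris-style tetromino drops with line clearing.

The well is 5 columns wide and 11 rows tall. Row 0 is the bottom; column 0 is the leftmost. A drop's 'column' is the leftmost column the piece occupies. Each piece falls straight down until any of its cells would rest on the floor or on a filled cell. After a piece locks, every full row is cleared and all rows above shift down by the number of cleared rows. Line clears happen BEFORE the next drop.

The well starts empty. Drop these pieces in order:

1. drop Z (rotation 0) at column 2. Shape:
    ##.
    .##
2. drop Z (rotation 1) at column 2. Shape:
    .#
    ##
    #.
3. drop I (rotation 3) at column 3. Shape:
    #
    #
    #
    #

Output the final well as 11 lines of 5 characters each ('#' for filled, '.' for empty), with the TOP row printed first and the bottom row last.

Drop 1: Z rot0 at col 2 lands with bottom-row=0; cleared 0 line(s) (total 0); column heights now [0 0 2 2 1], max=2
Drop 2: Z rot1 at col 2 lands with bottom-row=2; cleared 0 line(s) (total 0); column heights now [0 0 4 5 1], max=5
Drop 3: I rot3 at col 3 lands with bottom-row=5; cleared 0 line(s) (total 0); column heights now [0 0 4 9 1], max=9

Answer: .....
.....
...#.
...#.
...#.
...#.
...#.
..##.
..#..
..##.
...##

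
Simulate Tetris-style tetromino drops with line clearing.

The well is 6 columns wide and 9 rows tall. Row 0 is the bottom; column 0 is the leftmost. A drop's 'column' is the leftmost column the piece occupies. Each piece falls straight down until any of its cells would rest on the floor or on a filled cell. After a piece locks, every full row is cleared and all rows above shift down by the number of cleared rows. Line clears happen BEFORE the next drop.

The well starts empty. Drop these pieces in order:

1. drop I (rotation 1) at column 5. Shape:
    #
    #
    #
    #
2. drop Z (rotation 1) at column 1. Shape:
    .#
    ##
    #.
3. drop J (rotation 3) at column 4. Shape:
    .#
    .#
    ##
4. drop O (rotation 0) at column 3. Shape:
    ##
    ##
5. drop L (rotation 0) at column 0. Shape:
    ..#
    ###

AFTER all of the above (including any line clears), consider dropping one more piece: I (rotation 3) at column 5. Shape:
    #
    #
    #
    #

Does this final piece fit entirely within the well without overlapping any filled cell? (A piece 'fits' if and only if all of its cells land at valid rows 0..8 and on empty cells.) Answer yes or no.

Drop 1: I rot1 at col 5 lands with bottom-row=0; cleared 0 line(s) (total 0); column heights now [0 0 0 0 0 4], max=4
Drop 2: Z rot1 at col 1 lands with bottom-row=0; cleared 0 line(s) (total 0); column heights now [0 2 3 0 0 4], max=4
Drop 3: J rot3 at col 4 lands with bottom-row=4; cleared 0 line(s) (total 0); column heights now [0 2 3 0 5 7], max=7
Drop 4: O rot0 at col 3 lands with bottom-row=5; cleared 0 line(s) (total 0); column heights now [0 2 3 7 7 7], max=7
Drop 5: L rot0 at col 0 lands with bottom-row=3; cleared 0 line(s) (total 0); column heights now [4 4 5 7 7 7], max=7
Test piece I rot3 at col 5 (width 1): heights before test = [4 4 5 7 7 7]; fits = False

Answer: no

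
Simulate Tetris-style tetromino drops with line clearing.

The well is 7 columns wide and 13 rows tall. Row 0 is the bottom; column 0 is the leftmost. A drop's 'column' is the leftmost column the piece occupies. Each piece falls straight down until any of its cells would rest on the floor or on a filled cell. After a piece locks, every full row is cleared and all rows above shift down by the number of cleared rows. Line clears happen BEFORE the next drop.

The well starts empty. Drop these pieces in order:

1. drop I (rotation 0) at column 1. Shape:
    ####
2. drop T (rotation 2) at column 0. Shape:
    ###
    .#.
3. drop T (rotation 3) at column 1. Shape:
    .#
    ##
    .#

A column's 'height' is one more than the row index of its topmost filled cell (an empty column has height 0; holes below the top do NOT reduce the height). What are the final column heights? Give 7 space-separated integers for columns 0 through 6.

Drop 1: I rot0 at col 1 lands with bottom-row=0; cleared 0 line(s) (total 0); column heights now [0 1 1 1 1 0 0], max=1
Drop 2: T rot2 at col 0 lands with bottom-row=1; cleared 0 line(s) (total 0); column heights now [3 3 3 1 1 0 0], max=3
Drop 3: T rot3 at col 1 lands with bottom-row=3; cleared 0 line(s) (total 0); column heights now [3 5 6 1 1 0 0], max=6

Answer: 3 5 6 1 1 0 0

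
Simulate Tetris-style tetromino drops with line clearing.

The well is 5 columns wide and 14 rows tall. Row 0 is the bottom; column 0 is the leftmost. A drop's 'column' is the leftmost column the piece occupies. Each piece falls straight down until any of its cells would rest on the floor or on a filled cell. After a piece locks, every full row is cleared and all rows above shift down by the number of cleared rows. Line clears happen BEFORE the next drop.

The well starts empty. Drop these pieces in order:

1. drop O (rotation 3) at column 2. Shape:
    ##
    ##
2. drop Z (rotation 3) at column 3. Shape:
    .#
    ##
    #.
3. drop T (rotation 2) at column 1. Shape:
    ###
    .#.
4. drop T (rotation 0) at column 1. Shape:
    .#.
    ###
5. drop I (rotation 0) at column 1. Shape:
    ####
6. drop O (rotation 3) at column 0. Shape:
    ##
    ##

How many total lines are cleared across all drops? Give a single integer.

Drop 1: O rot3 at col 2 lands with bottom-row=0; cleared 0 line(s) (total 0); column heights now [0 0 2 2 0], max=2
Drop 2: Z rot3 at col 3 lands with bottom-row=2; cleared 0 line(s) (total 0); column heights now [0 0 2 4 5], max=5
Drop 3: T rot2 at col 1 lands with bottom-row=3; cleared 0 line(s) (total 0); column heights now [0 5 5 5 5], max=5
Drop 4: T rot0 at col 1 lands with bottom-row=5; cleared 0 line(s) (total 0); column heights now [0 6 7 6 5], max=7
Drop 5: I rot0 at col 1 lands with bottom-row=7; cleared 0 line(s) (total 0); column heights now [0 8 8 8 8], max=8
Drop 6: O rot3 at col 0 lands with bottom-row=8; cleared 0 line(s) (total 0); column heights now [10 10 8 8 8], max=10

Answer: 0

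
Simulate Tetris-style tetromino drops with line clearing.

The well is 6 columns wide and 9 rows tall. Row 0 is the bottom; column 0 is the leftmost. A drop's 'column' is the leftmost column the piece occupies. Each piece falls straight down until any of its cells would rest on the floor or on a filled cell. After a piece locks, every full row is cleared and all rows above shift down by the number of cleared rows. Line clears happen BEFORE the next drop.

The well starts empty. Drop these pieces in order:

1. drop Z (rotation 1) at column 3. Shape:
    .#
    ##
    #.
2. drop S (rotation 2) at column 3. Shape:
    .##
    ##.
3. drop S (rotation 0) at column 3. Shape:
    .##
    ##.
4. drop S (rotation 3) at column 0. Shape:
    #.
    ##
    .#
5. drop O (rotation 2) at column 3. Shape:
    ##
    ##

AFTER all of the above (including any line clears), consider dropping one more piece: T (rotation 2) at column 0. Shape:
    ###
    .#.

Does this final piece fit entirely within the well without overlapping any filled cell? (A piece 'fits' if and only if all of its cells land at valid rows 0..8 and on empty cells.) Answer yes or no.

Answer: yes

Derivation:
Drop 1: Z rot1 at col 3 lands with bottom-row=0; cleared 0 line(s) (total 0); column heights now [0 0 0 2 3 0], max=3
Drop 2: S rot2 at col 3 lands with bottom-row=3; cleared 0 line(s) (total 0); column heights now [0 0 0 4 5 5], max=5
Drop 3: S rot0 at col 3 lands with bottom-row=5; cleared 0 line(s) (total 0); column heights now [0 0 0 6 7 7], max=7
Drop 4: S rot3 at col 0 lands with bottom-row=0; cleared 0 line(s) (total 0); column heights now [3 2 0 6 7 7], max=7
Drop 5: O rot2 at col 3 lands with bottom-row=7; cleared 0 line(s) (total 0); column heights now [3 2 0 9 9 7], max=9
Test piece T rot2 at col 0 (width 3): heights before test = [3 2 0 9 9 7]; fits = True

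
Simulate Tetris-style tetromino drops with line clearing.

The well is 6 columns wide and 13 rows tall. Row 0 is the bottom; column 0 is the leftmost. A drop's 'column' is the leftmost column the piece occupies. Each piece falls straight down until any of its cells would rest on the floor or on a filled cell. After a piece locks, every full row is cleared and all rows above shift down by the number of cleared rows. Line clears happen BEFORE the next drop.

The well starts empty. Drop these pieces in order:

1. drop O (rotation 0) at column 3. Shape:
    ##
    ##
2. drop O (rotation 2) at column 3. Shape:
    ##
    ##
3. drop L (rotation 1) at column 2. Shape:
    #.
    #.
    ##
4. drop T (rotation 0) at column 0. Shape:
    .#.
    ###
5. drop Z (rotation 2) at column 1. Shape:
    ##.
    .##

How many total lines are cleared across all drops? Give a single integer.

Drop 1: O rot0 at col 3 lands with bottom-row=0; cleared 0 line(s) (total 0); column heights now [0 0 0 2 2 0], max=2
Drop 2: O rot2 at col 3 lands with bottom-row=2; cleared 0 line(s) (total 0); column heights now [0 0 0 4 4 0], max=4
Drop 3: L rot1 at col 2 lands with bottom-row=4; cleared 0 line(s) (total 0); column heights now [0 0 7 5 4 0], max=7
Drop 4: T rot0 at col 0 lands with bottom-row=7; cleared 0 line(s) (total 0); column heights now [8 9 8 5 4 0], max=9
Drop 5: Z rot2 at col 1 lands with bottom-row=8; cleared 0 line(s) (total 0); column heights now [8 10 10 9 4 0], max=10

Answer: 0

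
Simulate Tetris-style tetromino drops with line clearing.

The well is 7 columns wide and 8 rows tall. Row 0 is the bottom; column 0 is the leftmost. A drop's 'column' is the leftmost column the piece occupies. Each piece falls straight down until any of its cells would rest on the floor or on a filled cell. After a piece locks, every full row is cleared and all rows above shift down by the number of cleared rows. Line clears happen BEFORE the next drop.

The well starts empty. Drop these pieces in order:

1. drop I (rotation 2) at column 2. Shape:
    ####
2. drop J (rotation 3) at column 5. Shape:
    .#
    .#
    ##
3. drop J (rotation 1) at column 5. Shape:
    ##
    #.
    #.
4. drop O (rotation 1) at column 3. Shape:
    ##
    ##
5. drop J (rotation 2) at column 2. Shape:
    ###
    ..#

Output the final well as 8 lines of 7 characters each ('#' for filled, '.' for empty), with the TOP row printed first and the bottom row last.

Drop 1: I rot2 at col 2 lands with bottom-row=0; cleared 0 line(s) (total 0); column heights now [0 0 1 1 1 1 0], max=1
Drop 2: J rot3 at col 5 lands with bottom-row=1; cleared 0 line(s) (total 0); column heights now [0 0 1 1 1 2 4], max=4
Drop 3: J rot1 at col 5 lands with bottom-row=2; cleared 0 line(s) (total 0); column heights now [0 0 1 1 1 5 5], max=5
Drop 4: O rot1 at col 3 lands with bottom-row=1; cleared 0 line(s) (total 0); column heights now [0 0 1 3 3 5 5], max=5
Drop 5: J rot2 at col 2 lands with bottom-row=3; cleared 0 line(s) (total 0); column heights now [0 0 5 5 5 5 5], max=5

Answer: .......
.......
.......
..#####
....###
...####
...####
..####.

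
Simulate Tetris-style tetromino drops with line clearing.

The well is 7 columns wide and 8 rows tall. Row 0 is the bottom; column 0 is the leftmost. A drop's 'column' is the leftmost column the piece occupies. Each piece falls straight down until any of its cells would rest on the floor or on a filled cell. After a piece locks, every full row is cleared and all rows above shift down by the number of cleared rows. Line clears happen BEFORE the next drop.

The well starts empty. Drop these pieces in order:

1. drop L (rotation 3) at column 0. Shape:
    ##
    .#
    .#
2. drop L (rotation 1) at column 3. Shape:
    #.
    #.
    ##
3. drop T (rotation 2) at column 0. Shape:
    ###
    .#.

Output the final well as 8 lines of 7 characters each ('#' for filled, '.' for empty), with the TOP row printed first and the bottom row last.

Drop 1: L rot3 at col 0 lands with bottom-row=0; cleared 0 line(s) (total 0); column heights now [3 3 0 0 0 0 0], max=3
Drop 2: L rot1 at col 3 lands with bottom-row=0; cleared 0 line(s) (total 0); column heights now [3 3 0 3 1 0 0], max=3
Drop 3: T rot2 at col 0 lands with bottom-row=3; cleared 0 line(s) (total 0); column heights now [5 5 5 3 1 0 0], max=5

Answer: .......
.......
.......
###....
.#.....
##.#...
.#.#...
.#.##..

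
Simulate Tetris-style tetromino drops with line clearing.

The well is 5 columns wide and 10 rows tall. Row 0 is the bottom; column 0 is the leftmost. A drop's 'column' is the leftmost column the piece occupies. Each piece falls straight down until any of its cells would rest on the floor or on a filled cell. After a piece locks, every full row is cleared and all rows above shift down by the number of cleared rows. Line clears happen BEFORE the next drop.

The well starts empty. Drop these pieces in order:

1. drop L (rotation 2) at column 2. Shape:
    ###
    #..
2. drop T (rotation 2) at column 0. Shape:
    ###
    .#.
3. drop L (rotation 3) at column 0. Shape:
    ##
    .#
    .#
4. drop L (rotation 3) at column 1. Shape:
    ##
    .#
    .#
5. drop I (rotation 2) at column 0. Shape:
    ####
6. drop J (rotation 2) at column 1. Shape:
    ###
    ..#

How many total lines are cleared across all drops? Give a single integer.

Drop 1: L rot2 at col 2 lands with bottom-row=0; cleared 0 line(s) (total 0); column heights now [0 0 2 2 2], max=2
Drop 2: T rot2 at col 0 lands with bottom-row=1; cleared 0 line(s) (total 0); column heights now [3 3 3 2 2], max=3
Drop 3: L rot3 at col 0 lands with bottom-row=3; cleared 0 line(s) (total 0); column heights now [6 6 3 2 2], max=6
Drop 4: L rot3 at col 1 lands with bottom-row=4; cleared 0 line(s) (total 0); column heights now [6 7 7 2 2], max=7
Drop 5: I rot2 at col 0 lands with bottom-row=7; cleared 0 line(s) (total 0); column heights now [8 8 8 8 2], max=8
Drop 6: J rot2 at col 1 lands with bottom-row=8; cleared 0 line(s) (total 0); column heights now [8 10 10 10 2], max=10

Answer: 0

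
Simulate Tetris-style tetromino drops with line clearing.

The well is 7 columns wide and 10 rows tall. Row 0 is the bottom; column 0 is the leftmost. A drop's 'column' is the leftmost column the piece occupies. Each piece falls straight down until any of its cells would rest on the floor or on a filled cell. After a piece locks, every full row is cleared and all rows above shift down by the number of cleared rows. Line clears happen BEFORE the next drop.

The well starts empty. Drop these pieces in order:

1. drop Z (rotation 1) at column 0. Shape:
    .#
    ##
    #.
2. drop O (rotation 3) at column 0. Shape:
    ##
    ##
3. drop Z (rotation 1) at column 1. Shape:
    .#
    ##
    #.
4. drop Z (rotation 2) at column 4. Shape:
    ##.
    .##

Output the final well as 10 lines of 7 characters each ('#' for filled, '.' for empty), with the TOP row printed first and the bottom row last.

Answer: .......
.......
..#....
.##....
.#.....
##.....
##.....
.#.....
##..##.
#....##

Derivation:
Drop 1: Z rot1 at col 0 lands with bottom-row=0; cleared 0 line(s) (total 0); column heights now [2 3 0 0 0 0 0], max=3
Drop 2: O rot3 at col 0 lands with bottom-row=3; cleared 0 line(s) (total 0); column heights now [5 5 0 0 0 0 0], max=5
Drop 3: Z rot1 at col 1 lands with bottom-row=5; cleared 0 line(s) (total 0); column heights now [5 7 8 0 0 0 0], max=8
Drop 4: Z rot2 at col 4 lands with bottom-row=0; cleared 0 line(s) (total 0); column heights now [5 7 8 0 2 2 1], max=8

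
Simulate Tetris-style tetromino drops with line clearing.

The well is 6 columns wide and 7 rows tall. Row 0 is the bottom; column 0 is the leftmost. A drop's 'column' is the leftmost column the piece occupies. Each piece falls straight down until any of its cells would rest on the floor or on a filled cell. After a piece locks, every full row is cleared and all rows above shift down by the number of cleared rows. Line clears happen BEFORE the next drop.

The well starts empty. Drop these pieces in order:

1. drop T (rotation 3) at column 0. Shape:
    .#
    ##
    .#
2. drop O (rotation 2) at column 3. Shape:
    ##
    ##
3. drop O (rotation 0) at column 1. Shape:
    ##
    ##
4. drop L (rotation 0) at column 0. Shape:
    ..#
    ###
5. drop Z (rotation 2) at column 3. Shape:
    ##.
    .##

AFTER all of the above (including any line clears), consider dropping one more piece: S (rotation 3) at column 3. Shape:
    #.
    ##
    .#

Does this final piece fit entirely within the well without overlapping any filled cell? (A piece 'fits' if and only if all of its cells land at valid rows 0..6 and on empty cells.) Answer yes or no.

Drop 1: T rot3 at col 0 lands with bottom-row=0; cleared 0 line(s) (total 0); column heights now [2 3 0 0 0 0], max=3
Drop 2: O rot2 at col 3 lands with bottom-row=0; cleared 0 line(s) (total 0); column heights now [2 3 0 2 2 0], max=3
Drop 3: O rot0 at col 1 lands with bottom-row=3; cleared 0 line(s) (total 0); column heights now [2 5 5 2 2 0], max=5
Drop 4: L rot0 at col 0 lands with bottom-row=5; cleared 0 line(s) (total 0); column heights now [6 6 7 2 2 0], max=7
Drop 5: Z rot2 at col 3 lands with bottom-row=2; cleared 0 line(s) (total 0); column heights now [6 6 7 4 4 3], max=7
Test piece S rot3 at col 3 (width 2): heights before test = [6 6 7 4 4 3]; fits = True

Answer: yes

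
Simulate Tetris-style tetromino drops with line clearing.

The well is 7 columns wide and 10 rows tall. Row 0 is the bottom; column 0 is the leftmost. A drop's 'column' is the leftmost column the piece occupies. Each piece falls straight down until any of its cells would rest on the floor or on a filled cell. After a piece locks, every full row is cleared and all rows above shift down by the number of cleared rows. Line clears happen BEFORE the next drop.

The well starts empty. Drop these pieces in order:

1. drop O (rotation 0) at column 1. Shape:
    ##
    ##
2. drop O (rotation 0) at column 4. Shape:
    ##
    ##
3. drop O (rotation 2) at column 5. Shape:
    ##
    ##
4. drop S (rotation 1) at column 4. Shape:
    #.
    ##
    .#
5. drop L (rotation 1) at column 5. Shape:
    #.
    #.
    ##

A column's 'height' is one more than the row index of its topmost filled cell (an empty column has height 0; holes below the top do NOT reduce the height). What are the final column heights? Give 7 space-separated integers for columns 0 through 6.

Answer: 0 2 2 0 7 9 7

Derivation:
Drop 1: O rot0 at col 1 lands with bottom-row=0; cleared 0 line(s) (total 0); column heights now [0 2 2 0 0 0 0], max=2
Drop 2: O rot0 at col 4 lands with bottom-row=0; cleared 0 line(s) (total 0); column heights now [0 2 2 0 2 2 0], max=2
Drop 3: O rot2 at col 5 lands with bottom-row=2; cleared 0 line(s) (total 0); column heights now [0 2 2 0 2 4 4], max=4
Drop 4: S rot1 at col 4 lands with bottom-row=4; cleared 0 line(s) (total 0); column heights now [0 2 2 0 7 6 4], max=7
Drop 5: L rot1 at col 5 lands with bottom-row=6; cleared 0 line(s) (total 0); column heights now [0 2 2 0 7 9 7], max=9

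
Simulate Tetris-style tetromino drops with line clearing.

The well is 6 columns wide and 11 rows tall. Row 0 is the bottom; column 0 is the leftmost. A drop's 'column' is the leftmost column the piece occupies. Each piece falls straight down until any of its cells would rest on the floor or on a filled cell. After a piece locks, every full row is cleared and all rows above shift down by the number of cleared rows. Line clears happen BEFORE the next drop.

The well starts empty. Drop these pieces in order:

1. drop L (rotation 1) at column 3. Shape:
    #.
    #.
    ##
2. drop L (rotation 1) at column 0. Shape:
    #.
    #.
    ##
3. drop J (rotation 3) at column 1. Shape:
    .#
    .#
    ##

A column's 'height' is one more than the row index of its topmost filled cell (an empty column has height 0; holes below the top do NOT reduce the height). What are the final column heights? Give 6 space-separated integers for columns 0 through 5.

Answer: 3 2 4 3 1 0

Derivation:
Drop 1: L rot1 at col 3 lands with bottom-row=0; cleared 0 line(s) (total 0); column heights now [0 0 0 3 1 0], max=3
Drop 2: L rot1 at col 0 lands with bottom-row=0; cleared 0 line(s) (total 0); column heights now [3 1 0 3 1 0], max=3
Drop 3: J rot3 at col 1 lands with bottom-row=1; cleared 0 line(s) (total 0); column heights now [3 2 4 3 1 0], max=4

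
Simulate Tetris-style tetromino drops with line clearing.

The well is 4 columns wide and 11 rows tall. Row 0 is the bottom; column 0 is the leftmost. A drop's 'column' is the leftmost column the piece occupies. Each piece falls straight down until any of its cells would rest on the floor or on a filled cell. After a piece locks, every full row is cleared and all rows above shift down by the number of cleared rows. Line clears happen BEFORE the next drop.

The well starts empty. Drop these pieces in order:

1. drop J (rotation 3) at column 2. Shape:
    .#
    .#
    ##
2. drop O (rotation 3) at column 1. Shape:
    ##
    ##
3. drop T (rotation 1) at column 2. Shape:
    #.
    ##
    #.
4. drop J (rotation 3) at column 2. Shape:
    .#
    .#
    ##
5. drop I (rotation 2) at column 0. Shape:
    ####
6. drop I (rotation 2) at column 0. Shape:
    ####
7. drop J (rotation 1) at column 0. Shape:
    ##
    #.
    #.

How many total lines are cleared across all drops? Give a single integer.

Answer: 4

Derivation:
Drop 1: J rot3 at col 2 lands with bottom-row=0; cleared 0 line(s) (total 0); column heights now [0 0 1 3], max=3
Drop 2: O rot3 at col 1 lands with bottom-row=1; cleared 0 line(s) (total 0); column heights now [0 3 3 3], max=3
Drop 3: T rot1 at col 2 lands with bottom-row=3; cleared 0 line(s) (total 0); column heights now [0 3 6 5], max=6
Drop 4: J rot3 at col 2 lands with bottom-row=6; cleared 0 line(s) (total 0); column heights now [0 3 7 9], max=9
Drop 5: I rot2 at col 0 lands with bottom-row=9; cleared 1 line(s) (total 1); column heights now [0 3 7 9], max=9
Drop 6: I rot2 at col 0 lands with bottom-row=9; cleared 1 line(s) (total 2); column heights now [0 3 7 9], max=9
Drop 7: J rot1 at col 0 lands with bottom-row=1; cleared 2 line(s) (total 4); column heights now [2 2 5 7], max=7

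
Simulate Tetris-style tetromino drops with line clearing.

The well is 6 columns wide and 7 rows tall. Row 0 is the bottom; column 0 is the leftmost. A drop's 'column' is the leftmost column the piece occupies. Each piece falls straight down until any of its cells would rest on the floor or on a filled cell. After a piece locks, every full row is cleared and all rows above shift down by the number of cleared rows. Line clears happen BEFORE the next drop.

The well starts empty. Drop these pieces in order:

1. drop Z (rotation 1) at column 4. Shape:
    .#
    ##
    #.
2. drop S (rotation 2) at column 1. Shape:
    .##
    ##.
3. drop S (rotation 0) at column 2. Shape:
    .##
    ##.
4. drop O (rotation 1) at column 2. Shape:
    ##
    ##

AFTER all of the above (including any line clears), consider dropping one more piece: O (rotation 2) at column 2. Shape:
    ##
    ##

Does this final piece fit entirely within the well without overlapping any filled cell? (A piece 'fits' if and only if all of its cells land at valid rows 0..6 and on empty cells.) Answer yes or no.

Drop 1: Z rot1 at col 4 lands with bottom-row=0; cleared 0 line(s) (total 0); column heights now [0 0 0 0 2 3], max=3
Drop 2: S rot2 at col 1 lands with bottom-row=0; cleared 0 line(s) (total 0); column heights now [0 1 2 2 2 3], max=3
Drop 3: S rot0 at col 2 lands with bottom-row=2; cleared 0 line(s) (total 0); column heights now [0 1 3 4 4 3], max=4
Drop 4: O rot1 at col 2 lands with bottom-row=4; cleared 0 line(s) (total 0); column heights now [0 1 6 6 4 3], max=6
Test piece O rot2 at col 2 (width 2): heights before test = [0 1 6 6 4 3]; fits = False

Answer: no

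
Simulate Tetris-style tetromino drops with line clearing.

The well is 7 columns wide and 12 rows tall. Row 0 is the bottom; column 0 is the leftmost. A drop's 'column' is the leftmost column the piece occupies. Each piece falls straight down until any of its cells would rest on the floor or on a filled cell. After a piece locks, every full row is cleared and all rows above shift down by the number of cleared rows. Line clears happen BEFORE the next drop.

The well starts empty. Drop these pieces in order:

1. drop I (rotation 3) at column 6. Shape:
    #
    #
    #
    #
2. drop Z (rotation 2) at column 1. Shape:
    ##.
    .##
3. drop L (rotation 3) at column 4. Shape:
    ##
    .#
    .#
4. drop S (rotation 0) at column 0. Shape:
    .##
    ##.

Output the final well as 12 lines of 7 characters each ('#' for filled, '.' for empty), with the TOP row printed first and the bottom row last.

Drop 1: I rot3 at col 6 lands with bottom-row=0; cleared 0 line(s) (total 0); column heights now [0 0 0 0 0 0 4], max=4
Drop 2: Z rot2 at col 1 lands with bottom-row=0; cleared 0 line(s) (total 0); column heights now [0 2 2 1 0 0 4], max=4
Drop 3: L rot3 at col 4 lands with bottom-row=0; cleared 0 line(s) (total 0); column heights now [0 2 2 1 3 3 4], max=4
Drop 4: S rot0 at col 0 lands with bottom-row=2; cleared 0 line(s) (total 0); column heights now [3 4 4 1 3 3 4], max=4

Answer: .......
.......
.......
.......
.......
.......
.......
.......
.##...#
##..###
.##..##
..##.##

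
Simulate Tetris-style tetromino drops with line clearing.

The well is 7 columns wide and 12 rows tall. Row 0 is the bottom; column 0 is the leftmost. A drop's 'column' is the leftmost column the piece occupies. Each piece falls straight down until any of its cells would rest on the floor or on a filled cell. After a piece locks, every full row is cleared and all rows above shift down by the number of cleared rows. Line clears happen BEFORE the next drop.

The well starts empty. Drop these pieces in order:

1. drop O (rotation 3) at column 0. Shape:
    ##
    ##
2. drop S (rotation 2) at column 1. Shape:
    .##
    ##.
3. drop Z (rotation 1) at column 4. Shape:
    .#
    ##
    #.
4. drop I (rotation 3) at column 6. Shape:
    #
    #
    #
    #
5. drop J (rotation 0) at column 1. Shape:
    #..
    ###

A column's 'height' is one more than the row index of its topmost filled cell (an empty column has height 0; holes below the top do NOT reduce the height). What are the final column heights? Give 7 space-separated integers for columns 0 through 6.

Answer: 2 6 5 5 2 3 4

Derivation:
Drop 1: O rot3 at col 0 lands with bottom-row=0; cleared 0 line(s) (total 0); column heights now [2 2 0 0 0 0 0], max=2
Drop 2: S rot2 at col 1 lands with bottom-row=2; cleared 0 line(s) (total 0); column heights now [2 3 4 4 0 0 0], max=4
Drop 3: Z rot1 at col 4 lands with bottom-row=0; cleared 0 line(s) (total 0); column heights now [2 3 4 4 2 3 0], max=4
Drop 4: I rot3 at col 6 lands with bottom-row=0; cleared 0 line(s) (total 0); column heights now [2 3 4 4 2 3 4], max=4
Drop 5: J rot0 at col 1 lands with bottom-row=4; cleared 0 line(s) (total 0); column heights now [2 6 5 5 2 3 4], max=6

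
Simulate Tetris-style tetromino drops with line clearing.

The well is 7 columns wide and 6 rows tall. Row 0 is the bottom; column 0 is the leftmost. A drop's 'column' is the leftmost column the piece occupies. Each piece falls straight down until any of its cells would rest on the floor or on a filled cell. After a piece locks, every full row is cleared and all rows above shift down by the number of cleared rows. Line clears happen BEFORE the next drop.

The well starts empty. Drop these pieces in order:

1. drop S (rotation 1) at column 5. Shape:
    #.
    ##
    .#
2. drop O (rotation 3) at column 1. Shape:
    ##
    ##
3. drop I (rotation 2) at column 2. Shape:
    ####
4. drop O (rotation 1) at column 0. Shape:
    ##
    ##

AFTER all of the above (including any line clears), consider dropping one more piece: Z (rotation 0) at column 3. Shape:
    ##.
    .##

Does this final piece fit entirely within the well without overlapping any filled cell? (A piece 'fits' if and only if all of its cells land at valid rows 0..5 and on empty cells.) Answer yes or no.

Answer: yes

Derivation:
Drop 1: S rot1 at col 5 lands with bottom-row=0; cleared 0 line(s) (total 0); column heights now [0 0 0 0 0 3 2], max=3
Drop 2: O rot3 at col 1 lands with bottom-row=0; cleared 0 line(s) (total 0); column heights now [0 2 2 0 0 3 2], max=3
Drop 3: I rot2 at col 2 lands with bottom-row=3; cleared 0 line(s) (total 0); column heights now [0 2 4 4 4 4 2], max=4
Drop 4: O rot1 at col 0 lands with bottom-row=2; cleared 0 line(s) (total 0); column heights now [4 4 4 4 4 4 2], max=4
Test piece Z rot0 at col 3 (width 3): heights before test = [4 4 4 4 4 4 2]; fits = True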